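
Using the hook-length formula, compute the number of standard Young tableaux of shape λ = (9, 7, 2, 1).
# SYT of shape (9, 7, 2, 1) = 3325608

Hook-length formula: f^λ = n! / Π hook(c), product over all cells c of the Young diagram. For λ = (9, 7, 2, 1), n = 19 boxes. Hook lengths by row (left-to-right, top-to-bottom): [12, 10, 8, 7, 6, 5, 4, 2, 1]; [9, 7, 5, 4, 3, 2, 1]; [3, 1]; [1]. Product of hooks = 36578304000. So f^λ = 19! / 36578304000 = 121645100408832000 / 36578304000 = 3325608.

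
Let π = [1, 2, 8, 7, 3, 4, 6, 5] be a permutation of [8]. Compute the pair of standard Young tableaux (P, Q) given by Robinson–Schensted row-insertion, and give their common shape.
P = [1, 2, 3, 4, 5] / [6] / [7] / [8];  Q = [1, 2, 3, 6, 7] / [4] / [5] / [8];  common shape = (5, 1, 1, 1)

Row-insert the values π_1, π_2, … into P one at a time, bumping the leftmost entry strictly greater than the inserted value down to the next row. The recording tableau Q records, in position (i, j), the step at which that cell was added to P.
  Insert 1 (step 1): P = [1];  Q = [1]
  Insert 2 (step 2): P = [1, 2];  Q = [1, 2]
  Insert 8 (step 3): P = [1, 2, 8];  Q = [1, 2, 3]
  Insert 7 (step 4): P = [1, 2, 7] / [8];  Q = [1, 2, 3] / [4]
  Insert 3 (step 5): P = [1, 2, 3] / [7] / [8];  Q = [1, 2, 3] / [4] / [5]
  Insert 4 (step 6): P = [1, 2, 3, 4] / [7] / [8];  Q = [1, 2, 3, 6] / [4] / [5]
  Insert 6 (step 7): P = [1, 2, 3, 4, 6] / [7] / [8];  Q = [1, 2, 3, 6, 7] / [4] / [5]
  Insert 5 (step 8): P = [1, 2, 3, 4, 5] / [6] / [7] / [8];  Q = [1, 2, 3, 6, 7] / [4] / [5] / [8]
Final shape: (5, 1, 1, 1).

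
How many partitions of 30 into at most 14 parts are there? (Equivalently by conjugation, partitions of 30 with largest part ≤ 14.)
p(30, parts ≤ 14) = 4920

Use the recurrence p(n, m) = p(n, m−1) + p(n−m, m): either the largest part is < m (count p(n, m−1)) or the largest part is exactly m (remove one copy of m, count p(n−m, m)). With p(0, ·) = 1 this gives p(30, parts ≤ 14) = 4920. (By conjugating Young diagrams, this also counts partitions of 30 into at most 14 parts.)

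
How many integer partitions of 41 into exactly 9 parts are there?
p(41, 9 parts) = 4206

Partitions of n into exactly k parts are in bijection with partitions of n − k into at most k parts (subtract 1 from each part). So p(41, exactly 9) = p(32, parts ≤ 9). Computing via the recurrence p(m, j) = p(m, j−1) + p(m−j, j) gives 4206.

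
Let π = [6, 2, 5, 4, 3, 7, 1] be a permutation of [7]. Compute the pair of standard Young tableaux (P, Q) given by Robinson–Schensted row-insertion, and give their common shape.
P = [1, 3, 7] / [2] / [4] / [5] / [6];  Q = [1, 3, 6] / [2] / [4] / [5] / [7];  common shape = (3, 1, 1, 1, 1)

Row-insert the values π_1, π_2, … into P one at a time, bumping the leftmost entry strictly greater than the inserted value down to the next row. The recording tableau Q records, in position (i, j), the step at which that cell was added to P.
  Insert 6 (step 1): P = [6];  Q = [1]
  Insert 2 (step 2): P = [2] / [6];  Q = [1] / [2]
  Insert 5 (step 3): P = [2, 5] / [6];  Q = [1, 3] / [2]
  Insert 4 (step 4): P = [2, 4] / [5] / [6];  Q = [1, 3] / [2] / [4]
  Insert 3 (step 5): P = [2, 3] / [4] / [5] / [6];  Q = [1, 3] / [2] / [4] / [5]
  Insert 7 (step 6): P = [2, 3, 7] / [4] / [5] / [6];  Q = [1, 3, 6] / [2] / [4] / [5]
  Insert 1 (step 7): P = [1, 3, 7] / [2] / [4] / [5] / [6];  Q = [1, 3, 6] / [2] / [4] / [5] / [7]
Final shape: (3, 1, 1, 1, 1).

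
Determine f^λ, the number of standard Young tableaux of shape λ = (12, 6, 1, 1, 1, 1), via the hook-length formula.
# SYT of shape (12, 6, 1, 1, 1, 1) = 33549516

Hook-length formula: f^λ = n! / Π hook(c), product over all cells c of the Young diagram. For λ = (12, 6, 1, 1, 1, 1), n = 22 boxes. Hook lengths by row (left-to-right, top-to-bottom): [17, 12, 11, 10, 9, 8, 6, 5, 4, 3, 2, 1]; [10, 5, 4, 3, 2, 1]; [4]; [3]; [2]; [1]. Product of hooks = 33502740480000. So f^λ = 22! / 33502740480000 = 1124000727777607680000 / 33502740480000 = 33549516.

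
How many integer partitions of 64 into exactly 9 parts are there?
p(64, 9 parts) = 79403

Partitions of n into exactly k parts are in bijection with partitions of n − k into at most k parts (subtract 1 from each part). So p(64, exactly 9) = p(55, parts ≤ 9). Computing via the recurrence p(m, j) = p(m, j−1) + p(m−j, j) gives 79403.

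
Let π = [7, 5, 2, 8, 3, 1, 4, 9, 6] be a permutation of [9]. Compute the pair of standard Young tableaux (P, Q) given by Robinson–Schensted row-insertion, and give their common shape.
P = [1, 3, 4, 6] / [2, 8, 9] / [5] / [7];  Q = [1, 4, 7, 8] / [2, 5, 9] / [3] / [6];  common shape = (4, 3, 1, 1)

Row-insert the values π_1, π_2, … into P one at a time, bumping the leftmost entry strictly greater than the inserted value down to the next row. The recording tableau Q records, in position (i, j), the step at which that cell was added to P.
  Insert 7 (step 1): P = [7];  Q = [1]
  Insert 5 (step 2): P = [5] / [7];  Q = [1] / [2]
  Insert 2 (step 3): P = [2] / [5] / [7];  Q = [1] / [2] / [3]
  Insert 8 (step 4): P = [2, 8] / [5] / [7];  Q = [1, 4] / [2] / [3]
  Insert 3 (step 5): P = [2, 3] / [5, 8] / [7];  Q = [1, 4] / [2, 5] / [3]
  Insert 1 (step 6): P = [1, 3] / [2, 8] / [5] / [7];  Q = [1, 4] / [2, 5] / [3] / [6]
  Insert 4 (step 7): P = [1, 3, 4] / [2, 8] / [5] / [7];  Q = [1, 4, 7] / [2, 5] / [3] / [6]
  Insert 9 (step 8): P = [1, 3, 4, 9] / [2, 8] / [5] / [7];  Q = [1, 4, 7, 8] / [2, 5] / [3] / [6]
  Insert 6 (step 9): P = [1, 3, 4, 6] / [2, 8, 9] / [5] / [7];  Q = [1, 4, 7, 8] / [2, 5, 9] / [3] / [6]
Final shape: (4, 3, 1, 1).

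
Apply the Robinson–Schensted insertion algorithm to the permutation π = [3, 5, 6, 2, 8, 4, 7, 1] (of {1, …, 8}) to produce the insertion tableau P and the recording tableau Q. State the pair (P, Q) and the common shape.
P = [1, 4, 6, 7] / [2, 5, 8] / [3];  Q = [1, 2, 3, 5] / [4, 6, 7] / [8];  common shape = (4, 3, 1)

Row-insert the values π_1, π_2, … into P one at a time, bumping the leftmost entry strictly greater than the inserted value down to the next row. The recording tableau Q records, in position (i, j), the step at which that cell was added to P.
  Insert 3 (step 1): P = [3];  Q = [1]
  Insert 5 (step 2): P = [3, 5];  Q = [1, 2]
  Insert 6 (step 3): P = [3, 5, 6];  Q = [1, 2, 3]
  Insert 2 (step 4): P = [2, 5, 6] / [3];  Q = [1, 2, 3] / [4]
  Insert 8 (step 5): P = [2, 5, 6, 8] / [3];  Q = [1, 2, 3, 5] / [4]
  Insert 4 (step 6): P = [2, 4, 6, 8] / [3, 5];  Q = [1, 2, 3, 5] / [4, 6]
  Insert 7 (step 7): P = [2, 4, 6, 7] / [3, 5, 8];  Q = [1, 2, 3, 5] / [4, 6, 7]
  Insert 1 (step 8): P = [1, 4, 6, 7] / [2, 5, 8] / [3];  Q = [1, 2, 3, 5] / [4, 6, 7] / [8]
Final shape: (4, 3, 1).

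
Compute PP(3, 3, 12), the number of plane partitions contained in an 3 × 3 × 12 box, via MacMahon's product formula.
PP(3, 3, 12) = 4331600

Evaluate the triple product over i = 1..3, j = 1..3, k = 1..12. The factors are (2/1) · (3/2) · (4/3) · (5/4) · (6/5) · (7/6) · (8/7) · (9/8) · … (108 factors total). The numerators and denominators telescope so the product is an integer; carrying out the multiplication exactly gives PP(3, 3, 12) = 4331600.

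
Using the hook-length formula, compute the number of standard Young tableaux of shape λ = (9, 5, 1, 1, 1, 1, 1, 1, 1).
# SYT of shape (9, 5, 1, 1, 1, 1, 1, 1, 1) = 28528500

Hook-length formula: f^λ = n! / Π hook(c), product over all cells c of the Young diagram. For λ = (9, 5, 1, 1, 1, 1, 1, 1, 1), n = 21 boxes. Hook lengths by row (left-to-right, top-to-bottom): [17, 9, 8, 7, 6, 4, 3, 2, 1]; [12, 4, 3, 2, 1]; [7]; [6]; [5]; [4]; [3]; [2]; [1]. Product of hooks = 1790873763840. So f^λ = 21! / 1790873763840 = 51090942171709440000 / 1790873763840 = 28528500.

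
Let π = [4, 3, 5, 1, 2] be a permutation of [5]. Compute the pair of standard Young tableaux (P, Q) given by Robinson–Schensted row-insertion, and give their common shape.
P = [1, 2] / [3, 5] / [4];  Q = [1, 3] / [2, 5] / [4];  common shape = (2, 2, 1)

Row-insert the values π_1, π_2, … into P one at a time, bumping the leftmost entry strictly greater than the inserted value down to the next row. The recording tableau Q records, in position (i, j), the step at which that cell was added to P.
  Insert 4 (step 1): P = [4];  Q = [1]
  Insert 3 (step 2): P = [3] / [4];  Q = [1] / [2]
  Insert 5 (step 3): P = [3, 5] / [4];  Q = [1, 3] / [2]
  Insert 1 (step 4): P = [1, 5] / [3] / [4];  Q = [1, 3] / [2] / [4]
  Insert 2 (step 5): P = [1, 2] / [3, 5] / [4];  Q = [1, 3] / [2, 5] / [4]
Final shape: (2, 2, 1).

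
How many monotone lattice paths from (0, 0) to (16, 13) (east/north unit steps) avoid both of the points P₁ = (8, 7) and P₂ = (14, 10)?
Number of paths = 34332450

Inclusion–exclusion. Total paths: C(29, 16) = 67863915. Through P₁: C(15, 8)·C(14, 8) = 19324305. Through P₂: C(24, 14)·C(5, 2) = 19612560. Since P₁ is strictly southwest of P₂, a monotone path through both must visit P₁ then P₂; paths through both = C(15, 8)·C(9, 6)·C(5, 2) = 5405400. Avoid both = 67863915 − 19324305 − 19612560 + 5405400 = 34332450.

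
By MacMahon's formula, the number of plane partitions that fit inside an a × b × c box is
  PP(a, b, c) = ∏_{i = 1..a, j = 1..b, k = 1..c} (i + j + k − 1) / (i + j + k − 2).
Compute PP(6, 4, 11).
PP(6, 4, 11) = 14675134144320

Evaluate the triple product over i = 1..6, j = 1..4, k = 1..11. The factors are (2/1) · (3/2) · (4/3) · (5/4) · (6/5) · (7/6) · (8/7) · (9/8) · … (264 factors total). The numerators and denominators telescope so the product is an integer; carrying out the multiplication exactly gives PP(6, 4, 11) = 14675134144320.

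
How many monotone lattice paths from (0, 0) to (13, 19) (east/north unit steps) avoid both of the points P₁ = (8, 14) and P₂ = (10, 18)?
Number of paths = 233485320

Inclusion–exclusion. Total paths: C(32, 13) = 347373600. Through P₁: C(22, 8)·C(10, 5) = 80582040. Through P₂: C(28, 10)·C(4, 3) = 52492440. Since P₁ is strictly southwest of P₂, a monotone path through both must visit P₁ then P₂; paths through both = C(22, 8)·C(6, 2)·C(4, 3) = 19186200. Avoid both = 347373600 − 80582040 − 52492440 + 19186200 = 233485320.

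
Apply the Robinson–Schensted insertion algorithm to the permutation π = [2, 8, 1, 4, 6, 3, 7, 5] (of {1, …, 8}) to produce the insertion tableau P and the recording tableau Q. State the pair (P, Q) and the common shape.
P = [1, 3, 5, 7] / [2, 4, 6] / [8];  Q = [1, 2, 5, 7] / [3, 4, 8] / [6];  common shape = (4, 3, 1)

Row-insert the values π_1, π_2, … into P one at a time, bumping the leftmost entry strictly greater than the inserted value down to the next row. The recording tableau Q records, in position (i, j), the step at which that cell was added to P.
  Insert 2 (step 1): P = [2];  Q = [1]
  Insert 8 (step 2): P = [2, 8];  Q = [1, 2]
  Insert 1 (step 3): P = [1, 8] / [2];  Q = [1, 2] / [3]
  Insert 4 (step 4): P = [1, 4] / [2, 8];  Q = [1, 2] / [3, 4]
  Insert 6 (step 5): P = [1, 4, 6] / [2, 8];  Q = [1, 2, 5] / [3, 4]
  Insert 3 (step 6): P = [1, 3, 6] / [2, 4] / [8];  Q = [1, 2, 5] / [3, 4] / [6]
  Insert 7 (step 7): P = [1, 3, 6, 7] / [2, 4] / [8];  Q = [1, 2, 5, 7] / [3, 4] / [6]
  Insert 5 (step 8): P = [1, 3, 5, 7] / [2, 4, 6] / [8];  Q = [1, 2, 5, 7] / [3, 4, 8] / [6]
Final shape: (4, 3, 1).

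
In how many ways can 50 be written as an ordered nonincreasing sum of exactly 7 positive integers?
p(50, 7 parts) = 8946

Partitions of n into exactly k parts are in bijection with partitions of n − k into at most k parts (subtract 1 from each part). So p(50, exactly 7) = p(43, parts ≤ 7). Computing via the recurrence p(m, j) = p(m, j−1) + p(m−j, j) gives 8946.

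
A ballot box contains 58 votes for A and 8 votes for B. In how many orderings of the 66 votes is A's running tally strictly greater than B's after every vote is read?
Strict-lead orderings = 4351191000

Total orderings of the 66 votes with 58 for A: C(66, 58) = 5743572120. By the Bertrand ballot formula (Cycle Lemma / reflection principle), the number of orderings in which A is strictly ahead of B throughout is (p − q)/(p + q) · C(p + q, p) = (58 − 8)/(58 + 8) · 5743572120 = 4351191000.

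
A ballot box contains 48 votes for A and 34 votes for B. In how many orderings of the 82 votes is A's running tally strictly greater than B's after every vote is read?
Strict-lead orderings = 22144576797577798732350

Total orderings of the 82 votes with 48 for A: C(82, 48) = 129703949814384249718050. By the Bertrand ballot formula (Cycle Lemma / reflection principle), the number of orderings in which A is strictly ahead of B throughout is (p − q)/(p + q) · C(p + q, p) = (48 − 34)/(48 + 34) · 129703949814384249718050 = 22144576797577798732350.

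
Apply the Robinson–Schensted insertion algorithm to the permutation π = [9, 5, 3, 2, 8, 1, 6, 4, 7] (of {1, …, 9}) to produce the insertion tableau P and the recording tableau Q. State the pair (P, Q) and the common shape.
P = [1, 4, 7] / [2, 6] / [3, 8] / [5] / [9];  Q = [1, 5, 9] / [2, 7] / [3, 8] / [4] / [6];  common shape = (3, 2, 2, 1, 1)

Row-insert the values π_1, π_2, … into P one at a time, bumping the leftmost entry strictly greater than the inserted value down to the next row. The recording tableau Q records, in position (i, j), the step at which that cell was added to P.
  Insert 9 (step 1): P = [9];  Q = [1]
  Insert 5 (step 2): P = [5] / [9];  Q = [1] / [2]
  Insert 3 (step 3): P = [3] / [5] / [9];  Q = [1] / [2] / [3]
  Insert 2 (step 4): P = [2] / [3] / [5] / [9];  Q = [1] / [2] / [3] / [4]
  Insert 8 (step 5): P = [2, 8] / [3] / [5] / [9];  Q = [1, 5] / [2] / [3] / [4]
  Insert 1 (step 6): P = [1, 8] / [2] / [3] / [5] / [9];  Q = [1, 5] / [2] / [3] / [4] / [6]
  Insert 6 (step 7): P = [1, 6] / [2, 8] / [3] / [5] / [9];  Q = [1, 5] / [2, 7] / [3] / [4] / [6]
  Insert 4 (step 8): P = [1, 4] / [2, 6] / [3, 8] / [5] / [9];  Q = [1, 5] / [2, 7] / [3, 8] / [4] / [6]
  Insert 7 (step 9): P = [1, 4, 7] / [2, 6] / [3, 8] / [5] / [9];  Q = [1, 5, 9] / [2, 7] / [3, 8] / [4] / [6]
Final shape: (3, 2, 2, 1, 1).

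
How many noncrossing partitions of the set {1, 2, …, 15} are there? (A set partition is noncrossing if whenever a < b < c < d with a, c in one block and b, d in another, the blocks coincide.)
C_15 = 9694845

These noncrossing partitions are counted by the Catalan number C_n = (1/(n + 1)) · C(2n, n). For n = 15: C_15 = (1/16) · C(30, 15) = 155117520/16 = 9694845.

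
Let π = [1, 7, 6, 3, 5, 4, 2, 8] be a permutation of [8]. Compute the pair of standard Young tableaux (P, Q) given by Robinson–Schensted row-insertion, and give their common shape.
P = [1, 2, 4, 8] / [3] / [5] / [6] / [7];  Q = [1, 2, 5, 8] / [3] / [4] / [6] / [7];  common shape = (4, 1, 1, 1, 1)

Row-insert the values π_1, π_2, … into P one at a time, bumping the leftmost entry strictly greater than the inserted value down to the next row. The recording tableau Q records, in position (i, j), the step at which that cell was added to P.
  Insert 1 (step 1): P = [1];  Q = [1]
  Insert 7 (step 2): P = [1, 7];  Q = [1, 2]
  Insert 6 (step 3): P = [1, 6] / [7];  Q = [1, 2] / [3]
  Insert 3 (step 4): P = [1, 3] / [6] / [7];  Q = [1, 2] / [3] / [4]
  Insert 5 (step 5): P = [1, 3, 5] / [6] / [7];  Q = [1, 2, 5] / [3] / [4]
  Insert 4 (step 6): P = [1, 3, 4] / [5] / [6] / [7];  Q = [1, 2, 5] / [3] / [4] / [6]
  Insert 2 (step 7): P = [1, 2, 4] / [3] / [5] / [6] / [7];  Q = [1, 2, 5] / [3] / [4] / [6] / [7]
  Insert 8 (step 8): P = [1, 2, 4, 8] / [3] / [5] / [6] / [7];  Q = [1, 2, 5, 8] / [3] / [4] / [6] / [7]
Final shape: (4, 1, 1, 1, 1).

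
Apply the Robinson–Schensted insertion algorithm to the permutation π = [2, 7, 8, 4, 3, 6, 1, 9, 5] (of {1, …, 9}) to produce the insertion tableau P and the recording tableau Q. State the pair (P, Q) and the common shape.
P = [1, 3, 5, 9] / [2, 6] / [4, 8] / [7];  Q = [1, 2, 3, 8] / [4, 6] / [5, 9] / [7];  common shape = (4, 2, 2, 1)

Row-insert the values π_1, π_2, … into P one at a time, bumping the leftmost entry strictly greater than the inserted value down to the next row. The recording tableau Q records, in position (i, j), the step at which that cell was added to P.
  Insert 2 (step 1): P = [2];  Q = [1]
  Insert 7 (step 2): P = [2, 7];  Q = [1, 2]
  Insert 8 (step 3): P = [2, 7, 8];  Q = [1, 2, 3]
  Insert 4 (step 4): P = [2, 4, 8] / [7];  Q = [1, 2, 3] / [4]
  Insert 3 (step 5): P = [2, 3, 8] / [4] / [7];  Q = [1, 2, 3] / [4] / [5]
  Insert 6 (step 6): P = [2, 3, 6] / [4, 8] / [7];  Q = [1, 2, 3] / [4, 6] / [5]
  Insert 1 (step 7): P = [1, 3, 6] / [2, 8] / [4] / [7];  Q = [1, 2, 3] / [4, 6] / [5] / [7]
  Insert 9 (step 8): P = [1, 3, 6, 9] / [2, 8] / [4] / [7];  Q = [1, 2, 3, 8] / [4, 6] / [5] / [7]
  Insert 5 (step 9): P = [1, 3, 5, 9] / [2, 6] / [4, 8] / [7];  Q = [1, 2, 3, 8] / [4, 6] / [5, 9] / [7]
Final shape: (4, 2, 2, 1).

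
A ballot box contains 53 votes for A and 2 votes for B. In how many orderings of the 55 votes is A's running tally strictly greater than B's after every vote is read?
Strict-lead orderings = 1377

Total orderings of the 55 votes with 53 for A: C(55, 53) = 1485. By the Bertrand ballot formula (Cycle Lemma / reflection principle), the number of orderings in which A is strictly ahead of B throughout is (p − q)/(p + q) · C(p + q, p) = (53 − 2)/(53 + 2) · 1485 = 1377.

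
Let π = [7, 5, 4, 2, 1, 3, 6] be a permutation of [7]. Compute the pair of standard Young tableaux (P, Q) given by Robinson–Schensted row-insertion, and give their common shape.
P = [1, 3, 6] / [2] / [4] / [5] / [7];  Q = [1, 6, 7] / [2] / [3] / [4] / [5];  common shape = (3, 1, 1, 1, 1)

Row-insert the values π_1, π_2, … into P one at a time, bumping the leftmost entry strictly greater than the inserted value down to the next row. The recording tableau Q records, in position (i, j), the step at which that cell was added to P.
  Insert 7 (step 1): P = [7];  Q = [1]
  Insert 5 (step 2): P = [5] / [7];  Q = [1] / [2]
  Insert 4 (step 3): P = [4] / [5] / [7];  Q = [1] / [2] / [3]
  Insert 2 (step 4): P = [2] / [4] / [5] / [7];  Q = [1] / [2] / [3] / [4]
  Insert 1 (step 5): P = [1] / [2] / [4] / [5] / [7];  Q = [1] / [2] / [3] / [4] / [5]
  Insert 3 (step 6): P = [1, 3] / [2] / [4] / [5] / [7];  Q = [1, 6] / [2] / [3] / [4] / [5]
  Insert 6 (step 7): P = [1, 3, 6] / [2] / [4] / [5] / [7];  Q = [1, 6, 7] / [2] / [3] / [4] / [5]
Final shape: (3, 1, 1, 1, 1).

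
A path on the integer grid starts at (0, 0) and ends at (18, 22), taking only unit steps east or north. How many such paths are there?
Number of paths = 113380261800

A monotone lattice path from (0, 0) to (18, 22) consists of 18 east steps and 22 north steps in some order, so it is determined by which 18 of the 40 steps are east. The count is C(40, 18) = 113380261800.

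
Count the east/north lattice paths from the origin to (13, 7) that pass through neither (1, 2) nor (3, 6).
Number of paths = 58527

Inclusion–exclusion. Total paths: C(20, 13) = 77520. Through P₁: C(3, 1)·C(17, 12) = 18564. Through P₂: C(9, 3)·C(11, 10) = 924. Since P₁ is strictly southwest of P₂, a monotone path through both must visit P₁ then P₂; paths through both = C(3, 1)·C(6, 2)·C(11, 10) = 495. Avoid both = 77520 − 18564 − 924 + 495 = 58527.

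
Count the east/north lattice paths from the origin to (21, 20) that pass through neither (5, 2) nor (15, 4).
Number of paths = 222659960820

Inclusion–exclusion. Total paths: C(41, 21) = 269128937220. Through P₁: C(7, 5)·C(34, 16) = 46283190030. Through P₂: C(19, 15)·C(22, 6) = 289199988. Since P₁ is strictly southwest of P₂, a monotone path through both must visit P₁ then P₂; paths through both = C(7, 5)·C(12, 10)·C(22, 6) = 103413618. Avoid both = 269128937220 − 46283190030 − 289199988 + 103413618 = 222659960820.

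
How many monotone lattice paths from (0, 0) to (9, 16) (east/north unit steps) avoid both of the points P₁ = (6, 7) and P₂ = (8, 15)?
Number of paths = 839267

Inclusion–exclusion. Total paths: C(25, 9) = 2042975. Through P₁: C(13, 6)·C(12, 3) = 377520. Through P₂: C(23, 8)·C(2, 1) = 980628. Since P₁ is strictly southwest of P₂, a monotone path through both must visit P₁ then P₂; paths through both = C(13, 6)·C(10, 2)·C(2, 1) = 154440. Avoid both = 2042975 − 377520 − 980628 + 154440 = 839267.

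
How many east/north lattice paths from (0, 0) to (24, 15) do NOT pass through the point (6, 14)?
Number of paths = 25140104220

Total paths from (0, 0) to (24, 15): C(39, 24) = 25140840660. Paths through (6, 14): (paths (0, 0) → (6, 14)) × (paths (6, 14) → (24, 15)) = C(20, 6) · C(19, 18) = 38760 · 19 = 736440. Avoidance count = 25140840660 − 736440 = 25140104220.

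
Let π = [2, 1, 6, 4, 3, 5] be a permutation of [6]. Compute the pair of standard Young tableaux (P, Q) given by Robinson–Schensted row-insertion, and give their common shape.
P = [1, 3, 5] / [2, 4] / [6];  Q = [1, 3, 6] / [2, 4] / [5];  common shape = (3, 2, 1)

Row-insert the values π_1, π_2, … into P one at a time, bumping the leftmost entry strictly greater than the inserted value down to the next row. The recording tableau Q records, in position (i, j), the step at which that cell was added to P.
  Insert 2 (step 1): P = [2];  Q = [1]
  Insert 1 (step 2): P = [1] / [2];  Q = [1] / [2]
  Insert 6 (step 3): P = [1, 6] / [2];  Q = [1, 3] / [2]
  Insert 4 (step 4): P = [1, 4] / [2, 6];  Q = [1, 3] / [2, 4]
  Insert 3 (step 5): P = [1, 3] / [2, 4] / [6];  Q = [1, 3] / [2, 4] / [5]
  Insert 5 (step 6): P = [1, 3, 5] / [2, 4] / [6];  Q = [1, 3, 6] / [2, 4] / [5]
Final shape: (3, 2, 1).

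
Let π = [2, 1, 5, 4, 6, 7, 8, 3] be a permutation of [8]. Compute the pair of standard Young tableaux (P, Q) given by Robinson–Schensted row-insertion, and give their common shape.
P = [1, 3, 6, 7, 8] / [2, 4] / [5];  Q = [1, 3, 5, 6, 7] / [2, 4] / [8];  common shape = (5, 2, 1)

Row-insert the values π_1, π_2, … into P one at a time, bumping the leftmost entry strictly greater than the inserted value down to the next row. The recording tableau Q records, in position (i, j), the step at which that cell was added to P.
  Insert 2 (step 1): P = [2];  Q = [1]
  Insert 1 (step 2): P = [1] / [2];  Q = [1] / [2]
  Insert 5 (step 3): P = [1, 5] / [2];  Q = [1, 3] / [2]
  Insert 4 (step 4): P = [1, 4] / [2, 5];  Q = [1, 3] / [2, 4]
  Insert 6 (step 5): P = [1, 4, 6] / [2, 5];  Q = [1, 3, 5] / [2, 4]
  Insert 7 (step 6): P = [1, 4, 6, 7] / [2, 5];  Q = [1, 3, 5, 6] / [2, 4]
  Insert 8 (step 7): P = [1, 4, 6, 7, 8] / [2, 5];  Q = [1, 3, 5, 6, 7] / [2, 4]
  Insert 3 (step 8): P = [1, 3, 6, 7, 8] / [2, 4] / [5];  Q = [1, 3, 5, 6, 7] / [2, 4] / [8]
Final shape: (5, 2, 1).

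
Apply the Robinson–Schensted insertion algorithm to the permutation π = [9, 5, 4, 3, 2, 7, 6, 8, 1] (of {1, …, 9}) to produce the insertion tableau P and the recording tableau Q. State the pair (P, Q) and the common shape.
P = [1, 6, 8] / [2, 7] / [3] / [4] / [5] / [9];  Q = [1, 6, 8] / [2, 7] / [3] / [4] / [5] / [9];  common shape = (3, 2, 1, 1, 1, 1)

Row-insert the values π_1, π_2, … into P one at a time, bumping the leftmost entry strictly greater than the inserted value down to the next row. The recording tableau Q records, in position (i, j), the step at which that cell was added to P.
  Insert 9 (step 1): P = [9];  Q = [1]
  Insert 5 (step 2): P = [5] / [9];  Q = [1] / [2]
  Insert 4 (step 3): P = [4] / [5] / [9];  Q = [1] / [2] / [3]
  Insert 3 (step 4): P = [3] / [4] / [5] / [9];  Q = [1] / [2] / [3] / [4]
  Insert 2 (step 5): P = [2] / [3] / [4] / [5] / [9];  Q = [1] / [2] / [3] / [4] / [5]
  Insert 7 (step 6): P = [2, 7] / [3] / [4] / [5] / [9];  Q = [1, 6] / [2] / [3] / [4] / [5]
  Insert 6 (step 7): P = [2, 6] / [3, 7] / [4] / [5] / [9];  Q = [1, 6] / [2, 7] / [3] / [4] / [5]
  Insert 8 (step 8): P = [2, 6, 8] / [3, 7] / [4] / [5] / [9];  Q = [1, 6, 8] / [2, 7] / [3] / [4] / [5]
  Insert 1 (step 9): P = [1, 6, 8] / [2, 7] / [3] / [4] / [5] / [9];  Q = [1, 6, 8] / [2, 7] / [3] / [4] / [5] / [9]
Final shape: (3, 2, 1, 1, 1, 1).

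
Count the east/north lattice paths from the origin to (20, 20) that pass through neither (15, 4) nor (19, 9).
Number of paths = 137690633808

Inclusion–exclusion. Total paths: C(40, 20) = 137846528820. Through P₁: C(19, 15)·C(21, 5) = 78872724. Through P₂: C(28, 19)·C(12, 1) = 82882800. Since P₁ is strictly southwest of P₂, a monotone path through both must visit P₁ then P₂; paths through both = C(19, 15)·C(9, 4)·C(12, 1) = 5860512. Avoid both = 137846528820 − 78872724 − 82882800 + 5860512 = 137690633808.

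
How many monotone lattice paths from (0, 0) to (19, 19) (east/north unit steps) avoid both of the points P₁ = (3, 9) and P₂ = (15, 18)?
Number of paths = 29314213500

Inclusion–exclusion. Total paths: C(38, 19) = 35345263800. Through P₁: C(12, 3)·C(26, 16) = 1168581700. Through P₂: C(33, 15)·C(5, 4) = 5185791600. Since P₁ is strictly southwest of P₂, a monotone path through both must visit P₁ then P₂; paths through both = C(12, 3)·C(21, 12)·C(5, 4) = 323323000. Avoid both = 35345263800 − 1168581700 − 5185791600 + 323323000 = 29314213500.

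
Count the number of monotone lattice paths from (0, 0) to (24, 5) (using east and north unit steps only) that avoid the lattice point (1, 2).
Number of paths = 110955

Total paths from (0, 0) to (24, 5): C(29, 24) = 118755. Paths through (1, 2): (paths (0, 0) → (1, 2)) × (paths (1, 2) → (24, 5)) = C(3, 1) · C(26, 23) = 3 · 2600 = 7800. Avoidance count = 118755 − 7800 = 110955.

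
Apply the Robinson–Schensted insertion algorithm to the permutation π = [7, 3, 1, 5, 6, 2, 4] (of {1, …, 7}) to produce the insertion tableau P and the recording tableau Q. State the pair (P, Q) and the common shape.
P = [1, 2, 4] / [3, 5, 6] / [7];  Q = [1, 4, 5] / [2, 6, 7] / [3];  common shape = (3, 3, 1)

Row-insert the values π_1, π_2, … into P one at a time, bumping the leftmost entry strictly greater than the inserted value down to the next row. The recording tableau Q records, in position (i, j), the step at which that cell was added to P.
  Insert 7 (step 1): P = [7];  Q = [1]
  Insert 3 (step 2): P = [3] / [7];  Q = [1] / [2]
  Insert 1 (step 3): P = [1] / [3] / [7];  Q = [1] / [2] / [3]
  Insert 5 (step 4): P = [1, 5] / [3] / [7];  Q = [1, 4] / [2] / [3]
  Insert 6 (step 5): P = [1, 5, 6] / [3] / [7];  Q = [1, 4, 5] / [2] / [3]
  Insert 2 (step 6): P = [1, 2, 6] / [3, 5] / [7];  Q = [1, 4, 5] / [2, 6] / [3]
  Insert 4 (step 7): P = [1, 2, 4] / [3, 5, 6] / [7];  Q = [1, 4, 5] / [2, 6, 7] / [3]
Final shape: (3, 3, 1).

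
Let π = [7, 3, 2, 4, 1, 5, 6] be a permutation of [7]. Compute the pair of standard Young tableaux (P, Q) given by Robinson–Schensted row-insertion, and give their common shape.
P = [1, 4, 5, 6] / [2] / [3] / [7];  Q = [1, 4, 6, 7] / [2] / [3] / [5];  common shape = (4, 1, 1, 1)

Row-insert the values π_1, π_2, … into P one at a time, bumping the leftmost entry strictly greater than the inserted value down to the next row. The recording tableau Q records, in position (i, j), the step at which that cell was added to P.
  Insert 7 (step 1): P = [7];  Q = [1]
  Insert 3 (step 2): P = [3] / [7];  Q = [1] / [2]
  Insert 2 (step 3): P = [2] / [3] / [7];  Q = [1] / [2] / [3]
  Insert 4 (step 4): P = [2, 4] / [3] / [7];  Q = [1, 4] / [2] / [3]
  Insert 1 (step 5): P = [1, 4] / [2] / [3] / [7];  Q = [1, 4] / [2] / [3] / [5]
  Insert 5 (step 6): P = [1, 4, 5] / [2] / [3] / [7];  Q = [1, 4, 6] / [2] / [3] / [5]
  Insert 6 (step 7): P = [1, 4, 5, 6] / [2] / [3] / [7];  Q = [1, 4, 6, 7] / [2] / [3] / [5]
Final shape: (4, 1, 1, 1).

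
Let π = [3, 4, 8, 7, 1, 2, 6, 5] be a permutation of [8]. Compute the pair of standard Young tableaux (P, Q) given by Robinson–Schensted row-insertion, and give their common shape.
P = [1, 2, 5] / [3, 4, 6] / [7] / [8];  Q = [1, 2, 3] / [4, 6, 7] / [5] / [8];  common shape = (3, 3, 1, 1)

Row-insert the values π_1, π_2, … into P one at a time, bumping the leftmost entry strictly greater than the inserted value down to the next row. The recording tableau Q records, in position (i, j), the step at which that cell was added to P.
  Insert 3 (step 1): P = [3];  Q = [1]
  Insert 4 (step 2): P = [3, 4];  Q = [1, 2]
  Insert 8 (step 3): P = [3, 4, 8];  Q = [1, 2, 3]
  Insert 7 (step 4): P = [3, 4, 7] / [8];  Q = [1, 2, 3] / [4]
  Insert 1 (step 5): P = [1, 4, 7] / [3] / [8];  Q = [1, 2, 3] / [4] / [5]
  Insert 2 (step 6): P = [1, 2, 7] / [3, 4] / [8];  Q = [1, 2, 3] / [4, 6] / [5]
  Insert 6 (step 7): P = [1, 2, 6] / [3, 4, 7] / [8];  Q = [1, 2, 3] / [4, 6, 7] / [5]
  Insert 5 (step 8): P = [1, 2, 5] / [3, 4, 6] / [7] / [8];  Q = [1, 2, 3] / [4, 6, 7] / [5] / [8]
Final shape: (3, 3, 1, 1).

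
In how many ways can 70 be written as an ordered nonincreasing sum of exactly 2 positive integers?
p(70, 2 parts) = 35

Partitions of n into exactly k parts are in bijection with partitions of n − k into at most k parts (subtract 1 from each part). So p(70, exactly 2) = p(68, parts ≤ 2). Computing via the recurrence p(m, j) = p(m, j−1) + p(m−j, j) gives 35.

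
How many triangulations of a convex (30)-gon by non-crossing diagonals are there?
C_28 = 263747951750360

These polygon triangulations are counted by the Catalan number C_n = (1/(n + 1)) · C(2n, n). For n = 28: C_28 = (1/29) · C(56, 28) = 7648690600760440/29 = 263747951750360.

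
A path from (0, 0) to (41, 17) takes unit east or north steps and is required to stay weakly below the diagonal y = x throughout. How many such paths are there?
Number of paths = 117588504119625

By the reflection principle (André's argument), the number of monotone paths to (41, 17) with n ≤ m that never go above y = x is C(58, 41) − C(58, 42) = 197548686920970 − 79960182801345 = 117588504119625.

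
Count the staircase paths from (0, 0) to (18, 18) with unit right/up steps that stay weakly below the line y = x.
C_18 = 477638700

These NE paths below the diagonal are counted by the Catalan number C_n = (1/(n + 1)) · C(2n, n). For n = 18: C_18 = (1/19) · C(36, 18) = 9075135300/19 = 477638700.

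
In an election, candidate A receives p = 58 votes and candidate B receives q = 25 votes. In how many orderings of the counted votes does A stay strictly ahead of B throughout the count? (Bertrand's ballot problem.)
Strict-lead orderings = 430252366204292685768

Total orderings of the 83 votes with 58 for A: C(83, 58) = 1082149890756251300568. By the Bertrand ballot formula (Cycle Lemma / reflection principle), the number of orderings in which A is strictly ahead of B throughout is (p − q)/(p + q) · C(p + q, p) = (58 − 25)/(58 + 25) · 1082149890756251300568 = 430252366204292685768.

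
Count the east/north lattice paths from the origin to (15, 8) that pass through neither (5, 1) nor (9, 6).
Number of paths = 254654

Inclusion–exclusion. Total paths: C(23, 15) = 490314. Through P₁: C(6, 5)·C(17, 10) = 116688. Through P₂: C(15, 9)·C(8, 6) = 140140. Since P₁ is strictly southwest of P₂, a monotone path through both must visit P₁ then P₂; paths through both = C(6, 5)·C(9, 4)·C(8, 6) = 21168. Avoid both = 490314 − 116688 − 140140 + 21168 = 254654.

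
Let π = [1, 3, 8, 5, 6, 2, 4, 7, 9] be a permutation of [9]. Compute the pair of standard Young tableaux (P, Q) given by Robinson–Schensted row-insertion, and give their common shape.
P = [1, 2, 4, 6, 7, 9] / [3, 5] / [8];  Q = [1, 2, 3, 5, 8, 9] / [4, 7] / [6];  common shape = (6, 2, 1)

Row-insert the values π_1, π_2, … into P one at a time, bumping the leftmost entry strictly greater than the inserted value down to the next row. The recording tableau Q records, in position (i, j), the step at which that cell was added to P.
  Insert 1 (step 1): P = [1];  Q = [1]
  Insert 3 (step 2): P = [1, 3];  Q = [1, 2]
  Insert 8 (step 3): P = [1, 3, 8];  Q = [1, 2, 3]
  Insert 5 (step 4): P = [1, 3, 5] / [8];  Q = [1, 2, 3] / [4]
  Insert 6 (step 5): P = [1, 3, 5, 6] / [8];  Q = [1, 2, 3, 5] / [4]
  Insert 2 (step 6): P = [1, 2, 5, 6] / [3] / [8];  Q = [1, 2, 3, 5] / [4] / [6]
  Insert 4 (step 7): P = [1, 2, 4, 6] / [3, 5] / [8];  Q = [1, 2, 3, 5] / [4, 7] / [6]
  Insert 7 (step 8): P = [1, 2, 4, 6, 7] / [3, 5] / [8];  Q = [1, 2, 3, 5, 8] / [4, 7] / [6]
  Insert 9 (step 9): P = [1, 2, 4, 6, 7, 9] / [3, 5] / [8];  Q = [1, 2, 3, 5, 8, 9] / [4, 7] / [6]
Final shape: (6, 2, 1).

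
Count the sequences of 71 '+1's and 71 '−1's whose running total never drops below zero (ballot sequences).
C_71 = 5175569924646105559418940193995065716350

These ballot sequences are counted by the Catalan number C_n = (1/(n + 1)) · C(2n, n). For n = 71: C_71 = (1/72) · C(142, 71) = 372641034574519600278163693967644731577200/72 = 5175569924646105559418940193995065716350.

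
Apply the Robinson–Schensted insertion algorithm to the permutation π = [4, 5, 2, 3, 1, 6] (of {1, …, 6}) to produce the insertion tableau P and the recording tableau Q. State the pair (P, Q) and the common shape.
P = [1, 3, 6] / [2, 5] / [4];  Q = [1, 2, 6] / [3, 4] / [5];  common shape = (3, 2, 1)

Row-insert the values π_1, π_2, … into P one at a time, bumping the leftmost entry strictly greater than the inserted value down to the next row. The recording tableau Q records, in position (i, j), the step at which that cell was added to P.
  Insert 4 (step 1): P = [4];  Q = [1]
  Insert 5 (step 2): P = [4, 5];  Q = [1, 2]
  Insert 2 (step 3): P = [2, 5] / [4];  Q = [1, 2] / [3]
  Insert 3 (step 4): P = [2, 3] / [4, 5];  Q = [1, 2] / [3, 4]
  Insert 1 (step 5): P = [1, 3] / [2, 5] / [4];  Q = [1, 2] / [3, 4] / [5]
  Insert 6 (step 6): P = [1, 3, 6] / [2, 5] / [4];  Q = [1, 2, 6] / [3, 4] / [5]
Final shape: (3, 2, 1).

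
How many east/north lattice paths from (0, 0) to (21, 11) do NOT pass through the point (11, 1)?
Number of paths = 126807408

Total paths from (0, 0) to (21, 11): C(32, 21) = 129024480. Paths through (11, 1): (paths (0, 0) → (11, 1)) × (paths (11, 1) → (21, 11)) = C(12, 11) · C(20, 10) = 12 · 184756 = 2217072. Avoidance count = 129024480 − 2217072 = 126807408.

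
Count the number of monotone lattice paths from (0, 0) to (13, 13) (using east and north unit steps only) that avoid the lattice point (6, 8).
Number of paths = 8022224

Total paths from (0, 0) to (13, 13): C(26, 13) = 10400600. Paths through (6, 8): (paths (0, 0) → (6, 8)) × (paths (6, 8) → (13, 13)) = C(14, 6) · C(12, 7) = 3003 · 792 = 2378376. Avoidance count = 10400600 − 2378376 = 8022224.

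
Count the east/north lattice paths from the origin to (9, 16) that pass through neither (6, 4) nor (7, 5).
Number of paths = 1918409

Inclusion–exclusion. Total paths: C(25, 9) = 2042975. Through P₁: C(10, 6)·C(15, 3) = 95550. Through P₂: C(12, 7)·C(13, 2) = 61776. Since P₁ is strictly southwest of P₂, a monotone path through both must visit P₁ then P₂; paths through both = C(10, 6)·C(2, 1)·C(13, 2) = 32760. Avoid both = 2042975 − 95550 − 61776 + 32760 = 1918409.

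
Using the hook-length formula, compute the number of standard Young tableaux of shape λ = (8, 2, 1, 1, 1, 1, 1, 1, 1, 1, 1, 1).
# SYT of shape (8, 2, 1, 1, 1, 1, 1, 1, 1, 1, 1, 1) = 510510

Hook-length formula: f^λ = n! / Π hook(c), product over all cells c of the Young diagram. For λ = (8, 2, 1, 1, 1, 1, 1, 1, 1, 1, 1, 1), n = 20 boxes. Hook lengths by row (left-to-right, top-to-bottom): [19, 8, 6, 5, 4, 3, 2, 1]; [12, 1]; [10]; [9]; [8]; [7]; [6]; [5]; [4]; [3]; [2]; [1]. Product of hooks = 4765630464000. So f^λ = 20! / 4765630464000 = 2432902008176640000 / 4765630464000 = 510510.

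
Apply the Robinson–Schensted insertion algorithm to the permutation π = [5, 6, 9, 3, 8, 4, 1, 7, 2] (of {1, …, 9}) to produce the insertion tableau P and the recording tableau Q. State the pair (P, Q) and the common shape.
P = [1, 2, 7] / [3, 4, 8] / [5, 6] / [9];  Q = [1, 2, 3] / [4, 5, 8] / [6, 9] / [7];  common shape = (3, 3, 2, 1)

Row-insert the values π_1, π_2, … into P one at a time, bumping the leftmost entry strictly greater than the inserted value down to the next row. The recording tableau Q records, in position (i, j), the step at which that cell was added to P.
  Insert 5 (step 1): P = [5];  Q = [1]
  Insert 6 (step 2): P = [5, 6];  Q = [1, 2]
  Insert 9 (step 3): P = [5, 6, 9];  Q = [1, 2, 3]
  Insert 3 (step 4): P = [3, 6, 9] / [5];  Q = [1, 2, 3] / [4]
  Insert 8 (step 5): P = [3, 6, 8] / [5, 9];  Q = [1, 2, 3] / [4, 5]
  Insert 4 (step 6): P = [3, 4, 8] / [5, 6] / [9];  Q = [1, 2, 3] / [4, 5] / [6]
  Insert 1 (step 7): P = [1, 4, 8] / [3, 6] / [5] / [9];  Q = [1, 2, 3] / [4, 5] / [6] / [7]
  Insert 7 (step 8): P = [1, 4, 7] / [3, 6, 8] / [5] / [9];  Q = [1, 2, 3] / [4, 5, 8] / [6] / [7]
  Insert 2 (step 9): P = [1, 2, 7] / [3, 4, 8] / [5, 6] / [9];  Q = [1, 2, 3] / [4, 5, 8] / [6, 9] / [7]
Final shape: (3, 3, 2, 1).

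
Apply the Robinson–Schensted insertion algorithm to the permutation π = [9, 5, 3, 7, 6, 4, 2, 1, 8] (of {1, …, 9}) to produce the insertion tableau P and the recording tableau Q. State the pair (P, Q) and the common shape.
P = [1, 4, 8] / [2, 6] / [3] / [5] / [7] / [9];  Q = [1, 4, 9] / [2, 5] / [3] / [6] / [7] / [8];  common shape = (3, 2, 1, 1, 1, 1)

Row-insert the values π_1, π_2, … into P one at a time, bumping the leftmost entry strictly greater than the inserted value down to the next row. The recording tableau Q records, in position (i, j), the step at which that cell was added to P.
  Insert 9 (step 1): P = [9];  Q = [1]
  Insert 5 (step 2): P = [5] / [9];  Q = [1] / [2]
  Insert 3 (step 3): P = [3] / [5] / [9];  Q = [1] / [2] / [3]
  Insert 7 (step 4): P = [3, 7] / [5] / [9];  Q = [1, 4] / [2] / [3]
  Insert 6 (step 5): P = [3, 6] / [5, 7] / [9];  Q = [1, 4] / [2, 5] / [3]
  Insert 4 (step 6): P = [3, 4] / [5, 6] / [7] / [9];  Q = [1, 4] / [2, 5] / [3] / [6]
  Insert 2 (step 7): P = [2, 4] / [3, 6] / [5] / [7] / [9];  Q = [1, 4] / [2, 5] / [3] / [6] / [7]
  Insert 1 (step 8): P = [1, 4] / [2, 6] / [3] / [5] / [7] / [9];  Q = [1, 4] / [2, 5] / [3] / [6] / [7] / [8]
  Insert 8 (step 9): P = [1, 4, 8] / [2, 6] / [3] / [5] / [7] / [9];  Q = [1, 4, 9] / [2, 5] / [3] / [6] / [7] / [8]
Final shape: (3, 2, 1, 1, 1, 1).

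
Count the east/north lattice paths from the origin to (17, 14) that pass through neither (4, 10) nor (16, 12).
Number of paths = 171808153

Inclusion–exclusion. Total paths: C(31, 17) = 265182525. Through P₁: C(14, 4)·C(17, 13) = 2382380. Through P₂: C(28, 16)·C(3, 1) = 91265265. Since P₁ is strictly southwest of P₂, a monotone path through both must visit P₁ then P₂; paths through both = C(14, 4)·C(14, 12)·C(3, 1) = 273273. Avoid both = 265182525 − 2382380 − 91265265 + 273273 = 171808153.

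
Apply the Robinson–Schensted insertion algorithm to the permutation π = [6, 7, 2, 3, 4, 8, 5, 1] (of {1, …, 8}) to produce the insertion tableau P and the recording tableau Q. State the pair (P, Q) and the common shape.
P = [1, 3, 4, 5] / [2, 7, 8] / [6];  Q = [1, 2, 5, 6] / [3, 4, 7] / [8];  common shape = (4, 3, 1)

Row-insert the values π_1, π_2, … into P one at a time, bumping the leftmost entry strictly greater than the inserted value down to the next row. The recording tableau Q records, in position (i, j), the step at which that cell was added to P.
  Insert 6 (step 1): P = [6];  Q = [1]
  Insert 7 (step 2): P = [6, 7];  Q = [1, 2]
  Insert 2 (step 3): P = [2, 7] / [6];  Q = [1, 2] / [3]
  Insert 3 (step 4): P = [2, 3] / [6, 7];  Q = [1, 2] / [3, 4]
  Insert 4 (step 5): P = [2, 3, 4] / [6, 7];  Q = [1, 2, 5] / [3, 4]
  Insert 8 (step 6): P = [2, 3, 4, 8] / [6, 7];  Q = [1, 2, 5, 6] / [3, 4]
  Insert 5 (step 7): P = [2, 3, 4, 5] / [6, 7, 8];  Q = [1, 2, 5, 6] / [3, 4, 7]
  Insert 1 (step 8): P = [1, 3, 4, 5] / [2, 7, 8] / [6];  Q = [1, 2, 5, 6] / [3, 4, 7] / [8]
Final shape: (4, 3, 1).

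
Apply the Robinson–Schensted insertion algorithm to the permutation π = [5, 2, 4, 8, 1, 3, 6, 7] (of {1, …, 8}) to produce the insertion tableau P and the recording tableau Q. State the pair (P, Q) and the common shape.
P = [1, 3, 6, 7] / [2, 4, 8] / [5];  Q = [1, 3, 4, 8] / [2, 6, 7] / [5];  common shape = (4, 3, 1)

Row-insert the values π_1, π_2, … into P one at a time, bumping the leftmost entry strictly greater than the inserted value down to the next row. The recording tableau Q records, in position (i, j), the step at which that cell was added to P.
  Insert 5 (step 1): P = [5];  Q = [1]
  Insert 2 (step 2): P = [2] / [5];  Q = [1] / [2]
  Insert 4 (step 3): P = [2, 4] / [5];  Q = [1, 3] / [2]
  Insert 8 (step 4): P = [2, 4, 8] / [5];  Q = [1, 3, 4] / [2]
  Insert 1 (step 5): P = [1, 4, 8] / [2] / [5];  Q = [1, 3, 4] / [2] / [5]
  Insert 3 (step 6): P = [1, 3, 8] / [2, 4] / [5];  Q = [1, 3, 4] / [2, 6] / [5]
  Insert 6 (step 7): P = [1, 3, 6] / [2, 4, 8] / [5];  Q = [1, 3, 4] / [2, 6, 7] / [5]
  Insert 7 (step 8): P = [1, 3, 6, 7] / [2, 4, 8] / [5];  Q = [1, 3, 4, 8] / [2, 6, 7] / [5]
Final shape: (4, 3, 1).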